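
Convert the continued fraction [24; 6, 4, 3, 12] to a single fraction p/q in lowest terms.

Using pₖ = aₖpₖ₋₁ + pₖ₋₂ and qₖ = aₖqₖ₋₁ + qₖ₋₂:
  k=0: a=24, p=24, q=1
  k=1: a=6, p=145, q=6
  k=2: a=4, p=604, q=25
  k=3: a=3, p=1957, q=81
  k=4: a=12, p=24088, q=997

24088/997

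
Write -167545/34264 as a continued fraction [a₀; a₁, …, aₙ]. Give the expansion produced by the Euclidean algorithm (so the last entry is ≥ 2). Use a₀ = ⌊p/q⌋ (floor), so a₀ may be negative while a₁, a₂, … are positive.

-167545 = -5·34264 + 3775
34264 = 9·3775 + 289
3775 = 13·289 + 18
289 = 16·18 + 1
18 = 18·1 + 0  (stop)
So -167545/34264 = [-5; 9, 13, 16, 18].

[-5; 9, 13, 16, 18]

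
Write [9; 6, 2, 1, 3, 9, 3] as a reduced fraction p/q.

Fold from the inside: start with 3/1.
  9 + 1/3 = 28/3
  3 + 3/28 = 87/28
  1 + 28/87 = 115/87
  2 + 87/115 = 317/115
  6 + 115/317 = 2017/317
  9 + 317/2017 = 18470/2017

18470/2017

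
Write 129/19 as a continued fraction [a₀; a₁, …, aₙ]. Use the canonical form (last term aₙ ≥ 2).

[6; 1, 3, 1, 3]

129 = 6×19 + 15
19 = 1×15 + 4
15 = 3×4 + 3
4 = 1×3 + 1
3 = 3×1 + 0  (stop)
So 129/19 = [6; 1, 3, 1, 3].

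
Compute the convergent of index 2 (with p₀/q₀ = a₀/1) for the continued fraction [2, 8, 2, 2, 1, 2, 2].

36/17

Using pₖ = aₖpₖ₋₁ + pₖ₋₂, qₖ = aₖqₖ₋₁ + qₖ₋₂ (with p₋₁=1, p₋₂=0, q₋₁=0, q₋₂=1):
  k=0: a=2, p=2, q=1
  k=1: a=8, p=17, q=8
  k=2: a=2, p=36, q=17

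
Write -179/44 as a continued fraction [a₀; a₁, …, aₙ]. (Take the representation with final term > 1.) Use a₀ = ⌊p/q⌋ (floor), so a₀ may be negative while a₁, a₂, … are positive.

-179 = -5×44 + 41
44 = 1×41 + 3
41 = 13×3 + 2
3 = 1×2 + 1
2 = 2×1 + 0  (stop)
So -179/44 = [-5; 1, 13, 1, 2].

[-5; 1, 13, 1, 2]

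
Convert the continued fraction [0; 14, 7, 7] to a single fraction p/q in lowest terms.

Using pₖ = aₖpₖ₋₁ + pₖ₋₂ and qₖ = aₖqₖ₋₁ + qₖ₋₂:
  k=0: a=0, p=0, q=1
  k=1: a=14, p=1, q=14
  k=2: a=7, p=7, q=99
  k=3: a=7, p=50, q=707

50/707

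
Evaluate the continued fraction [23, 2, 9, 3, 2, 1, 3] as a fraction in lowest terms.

17019/725

Fold from the inside: start with 3/1.
  1 + 1/3 = 4/3
  2 + 3/4 = 11/4
  3 + 4/11 = 37/11
  9 + 11/37 = 344/37
  2 + 37/344 = 725/344
  23 + 344/725 = 17019/725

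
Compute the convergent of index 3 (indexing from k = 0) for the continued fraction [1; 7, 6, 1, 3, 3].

Using pₖ = aₖpₖ₋₁ + pₖ₋₂, qₖ = aₖqₖ₋₁ + qₖ₋₂ (with p₋₁=1, p₋₂=0, q₋₁=0, q₋₂=1):
  k=0: a=1, p=1, q=1
  k=1: a=7, p=8, q=7
  k=2: a=6, p=49, q=43
  k=3: a=1, p=57, q=50

57/50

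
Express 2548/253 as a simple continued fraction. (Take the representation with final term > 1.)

2548 = 10×253 + 18
253 = 14×18 + 1
18 = 18×1 + 0  (stop)
So 2548/253 = [10; 14, 18].

[10; 14, 18]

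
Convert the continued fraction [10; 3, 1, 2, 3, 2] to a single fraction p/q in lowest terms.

Using pₖ = aₖpₖ₋₁ + pₖ₋₂ and qₖ = aₖqₖ₋₁ + qₖ₋₂:
  k=0: a=10, p=10, q=1
  k=1: a=3, p=31, q=3
  k=2: a=1, p=41, q=4
  k=3: a=2, p=113, q=11
  k=4: a=3, p=380, q=37
  k=5: a=2, p=873, q=85

873/85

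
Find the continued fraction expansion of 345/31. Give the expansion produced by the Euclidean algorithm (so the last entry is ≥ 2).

345 = 11*31 + 4
31 = 7*4 + 3
4 = 1*3 + 1
3 = 3*1 + 0  (stop)
So 345/31 = [11; 7, 1, 3].

[11; 7, 1, 3]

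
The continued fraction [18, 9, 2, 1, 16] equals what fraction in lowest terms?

8456/467

Using pₖ = aₖpₖ₋₁ + pₖ₋₂ and qₖ = aₖqₖ₋₁ + qₖ₋₂:
  k=0: a=18, p=18, q=1
  k=1: a=9, p=163, q=9
  k=2: a=2, p=344, q=19
  k=3: a=1, p=507, q=28
  k=4: a=16, p=8456, q=467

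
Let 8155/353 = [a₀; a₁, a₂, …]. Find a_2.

8155 = 23·353 + 36   →  a_0 = 23
353 = 9·36 + 29   →  a_1 = 9
36 = 1·29 + 7   →  a_2 = 1

1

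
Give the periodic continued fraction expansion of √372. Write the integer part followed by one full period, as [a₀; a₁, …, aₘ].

[19; 3, 2, 12, 2, 3, 38]

a₀ = ⌊√372⌋ = 19.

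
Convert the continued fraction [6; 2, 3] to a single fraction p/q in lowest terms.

Fold from the inside: start with 3/1.
  2 + 1/3 = 7/3
  6 + 3/7 = 45/7

45/7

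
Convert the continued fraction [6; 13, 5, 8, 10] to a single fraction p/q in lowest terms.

Using pₖ = aₖpₖ₋₁ + pₖ₋₂ and qₖ = aₖqₖ₋₁ + qₖ₋₂:
  k=0: a=6, p=6, q=1
  k=1: a=13, p=79, q=13
  k=2: a=5, p=401, q=66
  k=3: a=8, p=3287, q=541
  k=4: a=10, p=33271, q=5476

33271/5476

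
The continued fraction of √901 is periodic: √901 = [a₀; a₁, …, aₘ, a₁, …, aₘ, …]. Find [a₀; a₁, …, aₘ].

[30; 60]

a₀ = ⌊√901⌋ = 30.
With m₀=0, d₀=1 and mₖ₊₁ = dₖaₖ − mₖ, dₖ₊₁ = (n − mₖ₊₁²)/dₖ, aₖ₊₁ = ⌊(a₀+mₖ₊₁)/dₖ₊₁⌋:
  k=1: m=30, d=1, a=60
d=1 and a=2a₀=60 at k=1, so the next step gives (m, d) = (30, 1) again — its k=1 value — and the period has length 1.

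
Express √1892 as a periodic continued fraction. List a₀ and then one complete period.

[43; 2, 86]

a₀ = ⌊√1892⌋ = 43.
With m₀=0, d₀=1 and mₖ₊₁ = dₖaₖ − mₖ, dₖ₊₁ = (n − mₖ₊₁²)/dₖ, aₖ₊₁ = ⌊(a₀+mₖ₊₁)/dₖ₊₁⌋:
  k=1: m=43, d=43, a=2
  k=2: m=43, d=1, a=86
d=1 and a=2a₀=86 at k=2, so the next step gives (m, d) = (43, 43) again — its k=1 value — and the period has length 2.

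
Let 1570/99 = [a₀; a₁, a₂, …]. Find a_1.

1570 = 15·99 + 85   →  a_0 = 15
99 = 1·85 + 14   →  a_1 = 1

1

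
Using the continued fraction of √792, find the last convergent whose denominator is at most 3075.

√792 = [28; 7, 56, …] (period length 2).
Convergents:
  p_0/q_0 = 28/1
  p_1/q_1 = 197/7
  p_2/q_2 = 11060/393
  p_3/q_3 = 77617/2758
  p_4/q_4 = 4357612/154841
q_3 = 2758 ≤ 3075 < 154841 = q_4, so the answer is 77617/2758.

77617/2758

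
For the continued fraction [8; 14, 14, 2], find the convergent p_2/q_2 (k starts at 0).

Using pₖ = aₖpₖ₋₁ + pₖ₋₂, qₖ = aₖqₖ₋₁ + qₖ₋₂ (with p₋₁=1, p₋₂=0, q₋₁=0, q₋₂=1):
  k=0: a=8, p=8, q=1
  k=1: a=14, p=113, q=14
  k=2: a=14, p=1590, q=197

1590/197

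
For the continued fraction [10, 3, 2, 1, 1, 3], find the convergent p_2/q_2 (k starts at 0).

72/7

Using pₖ = aₖpₖ₋₁ + pₖ₋₂, qₖ = aₖqₖ₋₁ + qₖ₋₂ (with p₋₁=1, p₋₂=0, q₋₁=0, q₋₂=1):
  k=0: a=10, p=10, q=1
  k=1: a=3, p=31, q=3
  k=2: a=2, p=72, q=7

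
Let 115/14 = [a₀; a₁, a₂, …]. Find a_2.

115 = 8·14 + 3   →  a_0 = 8
14 = 4·3 + 2   →  a_1 = 4
3 = 1·2 + 1   →  a_2 = 1

1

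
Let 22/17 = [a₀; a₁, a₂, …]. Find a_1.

3

22 = 1·17 + 5   →  a_0 = 1
17 = 3·5 + 2   →  a_1 = 3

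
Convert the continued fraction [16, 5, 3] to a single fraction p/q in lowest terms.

Using pₖ = aₖpₖ₋₁ + pₖ₋₂ and qₖ = aₖqₖ₋₁ + qₖ₋₂:
  k=0: a=16, p=16, q=1
  k=1: a=5, p=81, q=5
  k=2: a=3, p=259, q=16

259/16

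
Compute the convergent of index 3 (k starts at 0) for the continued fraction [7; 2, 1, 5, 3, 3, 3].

Using pₖ = aₖpₖ₋₁ + pₖ₋₂, qₖ = aₖqₖ₋₁ + qₖ₋₂ (with p₋₁=1, p₋₂=0, q₋₁=0, q₋₂=1):
  k=0: a=7, p=7, q=1
  k=1: a=2, p=15, q=2
  k=2: a=1, p=22, q=3
  k=3: a=5, p=125, q=17

125/17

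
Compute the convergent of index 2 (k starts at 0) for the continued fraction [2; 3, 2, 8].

16/7

Using pₖ = aₖpₖ₋₁ + pₖ₋₂, qₖ = aₖqₖ₋₁ + qₖ₋₂ (with p₋₁=1, p₋₂=0, q₋₁=0, q₋₂=1):
  k=0: a=2, p=2, q=1
  k=1: a=3, p=7, q=3
  k=2: a=2, p=16, q=7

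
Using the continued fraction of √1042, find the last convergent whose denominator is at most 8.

226/7

√1042 = [32; 3, 1, 1, 3, 64, …] (period length 5).
Convergents:
  p_0/q_0 = 32/1
  p_1/q_1 = 97/3
  p_2/q_2 = 129/4
  p_3/q_3 = 226/7
  p_4/q_4 = 807/25
q_3 = 7 ≤ 8 < 25 = q_4, so the answer is 226/7.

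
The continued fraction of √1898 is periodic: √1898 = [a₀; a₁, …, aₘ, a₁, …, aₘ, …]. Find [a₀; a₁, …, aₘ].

[43; 1, 1, 3, 3, 1, 1, 86]

a₀ = ⌊√1898⌋ = 43.
With m₀=0, d₀=1 and mₖ₊₁ = dₖaₖ − mₖ, dₖ₊₁ = (n − mₖ₊₁²)/dₖ, aₖ₊₁ = ⌊(a₀+mₖ₊₁)/dₖ₊₁⌋:
  k=1: m=43, d=49, a=1
  k=2: m=6, d=38, a=1
  k=3: m=32, d=23, a=3
  k=4: m=37, d=23, a=3
  k=5: m=32, d=38, a=1
  k=6: m=6, d=49, a=1
  k=7: m=43, d=1, a=86
d=1 and a=2a₀=86 at k=7, so the next step gives (m, d) = (43, 49) again — its k=1 value — and the period has length 7.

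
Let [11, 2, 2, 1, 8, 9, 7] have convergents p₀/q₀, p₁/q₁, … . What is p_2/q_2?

Using pₖ = aₖpₖ₋₁ + pₖ₋₂, qₖ = aₖqₖ₋₁ + qₖ₋₂ (with p₋₁=1, p₋₂=0, q₋₁=0, q₋₂=1):
  k=0: a=11, p=11, q=1
  k=1: a=2, p=23, q=2
  k=2: a=2, p=57, q=5

57/5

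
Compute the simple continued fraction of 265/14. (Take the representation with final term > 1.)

265 = 18×14 + 13
14 = 1×13 + 1
13 = 13×1 + 0  (stop)
So 265/14 = [18; 1, 13].

[18; 1, 13]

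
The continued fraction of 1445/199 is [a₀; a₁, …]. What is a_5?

1445 = 7·199 + 52   →  a_0 = 7
199 = 3·52 + 43   →  a_1 = 3
52 = 1·43 + 9   →  a_2 = 1
43 = 4·9 + 7   →  a_3 = 4
9 = 1·7 + 2   →  a_4 = 1
7 = 3·2 + 1   →  a_5 = 3

3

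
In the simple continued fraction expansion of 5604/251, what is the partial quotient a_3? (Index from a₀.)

2

5604 = 22·251 + 82   →  a_0 = 22
251 = 3·82 + 5   →  a_1 = 3
82 = 16·5 + 2   →  a_2 = 16
5 = 2·2 + 1   →  a_3 = 2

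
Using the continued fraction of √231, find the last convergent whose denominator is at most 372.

2295/151

√231 = [15; 5, 30, …] (period length 2).
Convergents:
  p_0/q_0 = 15/1
  p_1/q_1 = 76/5
  p_2/q_2 = 2295/151
  p_3/q_3 = 11551/760
q_2 = 151 ≤ 372 < 760 = q_3, so the answer is 2295/151.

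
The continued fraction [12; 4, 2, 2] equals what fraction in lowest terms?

269/22

Using pₖ = aₖpₖ₋₁ + pₖ₋₂ and qₖ = aₖqₖ₋₁ + qₖ₋₂:
  k=0: a=12, p=12, q=1
  k=1: a=4, p=49, q=4
  k=2: a=2, p=110, q=9
  k=3: a=2, p=269, q=22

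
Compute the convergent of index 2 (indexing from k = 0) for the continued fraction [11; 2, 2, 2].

57/5

Using pₖ = aₖpₖ₋₁ + pₖ₋₂, qₖ = aₖqₖ₋₁ + qₖ₋₂ (with p₋₁=1, p₋₂=0, q₋₁=0, q₋₂=1):
  k=0: a=11, p=11, q=1
  k=1: a=2, p=23, q=2
  k=2: a=2, p=57, q=5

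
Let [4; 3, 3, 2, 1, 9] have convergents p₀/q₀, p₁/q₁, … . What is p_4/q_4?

142/33

Using pₖ = aₖpₖ₋₁ + pₖ₋₂, qₖ = aₖqₖ₋₁ + qₖ₋₂ (with p₋₁=1, p₋₂=0, q₋₁=0, q₋₂=1):
  k=0: a=4, p=4, q=1
  k=1: a=3, p=13, q=3
  k=2: a=3, p=43, q=10
  k=3: a=2, p=99, q=23
  k=4: a=1, p=142, q=33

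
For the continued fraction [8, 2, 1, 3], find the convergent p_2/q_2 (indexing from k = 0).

Using pₖ = aₖpₖ₋₁ + pₖ₋₂, qₖ = aₖqₖ₋₁ + qₖ₋₂ (with p₋₁=1, p₋₂=0, q₋₁=0, q₋₂=1):
  k=0: a=8, p=8, q=1
  k=1: a=2, p=17, q=2
  k=2: a=1, p=25, q=3

25/3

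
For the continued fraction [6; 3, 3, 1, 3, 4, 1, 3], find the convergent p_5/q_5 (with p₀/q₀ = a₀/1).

1318/209

Using pₖ = aₖpₖ₋₁ + pₖ₋₂, qₖ = aₖqₖ₋₁ + qₖ₋₂ (with p₋₁=1, p₋₂=0, q₋₁=0, q₋₂=1):
  k=0: a=6, p=6, q=1
  k=1: a=3, p=19, q=3
  k=2: a=3, p=63, q=10
  k=3: a=1, p=82, q=13
  k=4: a=3, p=309, q=49
  k=5: a=4, p=1318, q=209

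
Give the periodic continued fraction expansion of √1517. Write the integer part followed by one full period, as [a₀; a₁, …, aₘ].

[38; 1, 18, 2, 18, 1, 76]

a₀ = ⌊√1517⌋ = 38.
With m₀=0, d₀=1 and mₖ₊₁ = dₖaₖ − mₖ, dₖ₊₁ = (n − mₖ₊₁²)/dₖ, aₖ₊₁ = ⌊(a₀+mₖ₊₁)/dₖ₊₁⌋:
  k=1: m=38, d=73, a=1
  k=2: m=35, d=4, a=18
  k=3: m=37, d=37, a=2
  k=4: m=37, d=4, a=18
  k=5: m=35, d=73, a=1
  k=6: m=38, d=1, a=76
d=1 and a=2a₀=76 at k=6, so the next step gives (m, d) = (38, 73) again — its k=1 value — and the period has length 6.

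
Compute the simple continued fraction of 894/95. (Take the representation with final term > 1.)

[9; 2, 2, 3, 2, 2]

894 = 9*95 + 39
95 = 2*39 + 17
39 = 2*17 + 5
17 = 3*5 + 2
5 = 2*2 + 1
2 = 2*1 + 0  (stop)
So 894/95 = [9; 2, 2, 3, 2, 2].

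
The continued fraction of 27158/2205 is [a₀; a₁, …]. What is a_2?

27158 = 12·2205 + 698   →  a_0 = 12
2205 = 3·698 + 111   →  a_1 = 3
698 = 6·111 + 32   →  a_2 = 6

6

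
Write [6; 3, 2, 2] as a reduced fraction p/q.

Using pₖ = aₖpₖ₋₁ + pₖ₋₂ and qₖ = aₖqₖ₋₁ + qₖ₋₂:
  k=0: a=6, p=6, q=1
  k=1: a=3, p=19, q=3
  k=2: a=2, p=44, q=7
  k=3: a=2, p=107, q=17

107/17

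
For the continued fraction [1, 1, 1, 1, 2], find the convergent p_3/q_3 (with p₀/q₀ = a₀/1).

5/3

Using pₖ = aₖpₖ₋₁ + pₖ₋₂, qₖ = aₖqₖ₋₁ + qₖ₋₂ (with p₋₁=1, p₋₂=0, q₋₁=0, q₋₂=1):
  k=0: a=1, p=1, q=1
  k=1: a=1, p=2, q=1
  k=2: a=1, p=3, q=2
  k=3: a=1, p=5, q=3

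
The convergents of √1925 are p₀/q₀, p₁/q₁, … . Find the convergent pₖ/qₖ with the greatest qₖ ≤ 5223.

215557/4913

√1925 = [43; 1, 6, 1, 86, …] (period length 4).
Convergents:
  p_0/q_0 = 43/1
  p_1/q_1 = 44/1
  p_2/q_2 = 307/7
  p_3/q_3 = 351/8
  p_4/q_4 = 30493/695
  p_5/q_5 = 30844/703
  p_6/q_6 = 215557/4913
  p_7/q_7 = 246401/5616
q_6 = 4913 ≤ 5223 < 5616 = q_7, so the answer is 215557/4913.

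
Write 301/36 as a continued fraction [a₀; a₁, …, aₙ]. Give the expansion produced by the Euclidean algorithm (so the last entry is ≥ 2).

[8; 2, 1, 3, 3]

301 = 8·36 + 13
36 = 2·13 + 10
13 = 1·10 + 3
10 = 3·3 + 1
3 = 3·1 + 0  (stop)
So 301/36 = [8; 2, 1, 3, 3].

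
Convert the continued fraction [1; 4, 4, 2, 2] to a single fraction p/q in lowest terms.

115/93

Using pₖ = aₖpₖ₋₁ + pₖ₋₂ and qₖ = aₖqₖ₋₁ + qₖ₋₂:
  k=0: a=1, p=1, q=1
  k=1: a=4, p=5, q=4
  k=2: a=4, p=21, q=17
  k=3: a=2, p=47, q=38
  k=4: a=2, p=115, q=93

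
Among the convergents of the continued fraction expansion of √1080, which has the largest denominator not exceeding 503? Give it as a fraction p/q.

5291/161

√1080 = [32; 1, 6, 3, 6, 1, 64, …] (period length 6).
Convergents:
  p_0/q_0 = 32/1
  p_1/q_1 = 33/1
  p_2/q_2 = 230/7
  p_3/q_3 = 723/22
  p_4/q_4 = 4568/139
  p_5/q_5 = 5291/161
  p_6/q_6 = 343192/10443
q_5 = 161 ≤ 503 < 10443 = q_6, so the answer is 5291/161.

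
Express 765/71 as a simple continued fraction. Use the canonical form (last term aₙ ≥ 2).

765 = 10*71 + 55
71 = 1*55 + 16
55 = 3*16 + 7
16 = 2*7 + 2
7 = 3*2 + 1
2 = 2*1 + 0  (stop)
So 765/71 = [10; 1, 3, 2, 3, 2].

[10; 1, 3, 2, 3, 2]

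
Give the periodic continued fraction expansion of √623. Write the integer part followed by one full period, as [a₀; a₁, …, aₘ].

a₀ = ⌊√623⌋ = 24.
With m₀=0, d₀=1 and mₖ₊₁ = dₖaₖ − mₖ, dₖ₊₁ = (n − mₖ₊₁²)/dₖ, aₖ₊₁ = ⌊(a₀+mₖ₊₁)/dₖ₊₁⌋:
  k=1: m=24, d=47, a=1
  k=2: m=23, d=2, a=23
  k=3: m=23, d=47, a=1
  k=4: m=24, d=1, a=48
d=1 and a=2a₀=48 at k=4, so the next step gives (m, d) = (24, 47) again — its k=1 value — and the period has length 4.

[24; 1, 23, 1, 48]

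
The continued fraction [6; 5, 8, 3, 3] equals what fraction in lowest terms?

Fold from the inside: start with 3/1.
  3 + 1/3 = 10/3
  8 + 3/10 = 83/10
  5 + 10/83 = 425/83
  6 + 83/425 = 2633/425

2633/425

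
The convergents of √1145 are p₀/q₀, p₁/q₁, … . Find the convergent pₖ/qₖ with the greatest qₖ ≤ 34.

√1145 = [33; 1, 5, 5, 1, 66, …] (period length 5).
Convergents:
  p_0/q_0 = 33/1
  p_1/q_1 = 34/1
  p_2/q_2 = 203/6
  p_3/q_3 = 1049/31
  p_4/q_4 = 1252/37
q_3 = 31 ≤ 34 < 37 = q_4, so the answer is 1049/31.

1049/31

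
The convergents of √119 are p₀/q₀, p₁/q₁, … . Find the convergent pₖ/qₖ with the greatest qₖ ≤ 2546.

√119 = [10; 1, 9, 1, 20, …] (period length 4).
Convergents:
  p_0/q_0 = 10/1
  p_1/q_1 = 11/1
  p_2/q_2 = 109/10
  p_3/q_3 = 120/11
  p_4/q_4 = 2509/230
  p_5/q_5 = 2629/241
  p_6/q_6 = 26170/2399
  p_7/q_7 = 28799/2640
q_6 = 2399 ≤ 2546 < 2640 = q_7, so the answer is 26170/2399.

26170/2399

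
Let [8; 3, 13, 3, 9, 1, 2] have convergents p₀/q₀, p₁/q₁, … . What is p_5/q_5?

10573/1270

Using pₖ = aₖpₖ₋₁ + pₖ₋₂, qₖ = aₖqₖ₋₁ + qₖ₋₂ (with p₋₁=1, p₋₂=0, q₋₁=0, q₋₂=1):
  k=0: a=8, p=8, q=1
  k=1: a=3, p=25, q=3
  k=2: a=13, p=333, q=40
  k=3: a=3, p=1024, q=123
  k=4: a=9, p=9549, q=1147
  k=5: a=1, p=10573, q=1270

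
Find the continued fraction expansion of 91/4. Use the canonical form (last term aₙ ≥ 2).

91 = 22·4 + 3
4 = 1·3 + 1
3 = 3·1 + 0  (stop)
So 91/4 = [22; 1, 3].

[22; 1, 3]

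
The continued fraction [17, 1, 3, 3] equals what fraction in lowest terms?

231/13

Fold from the inside: start with 3/1.
  3 + 1/3 = 10/3
  1 + 3/10 = 13/10
  17 + 10/13 = 231/13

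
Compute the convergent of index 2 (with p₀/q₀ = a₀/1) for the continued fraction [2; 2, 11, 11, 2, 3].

57/23

Using pₖ = aₖpₖ₋₁ + pₖ₋₂, qₖ = aₖqₖ₋₁ + qₖ₋₂ (with p₋₁=1, p₋₂=0, q₋₁=0, q₋₂=1):
  k=0: a=2, p=2, q=1
  k=1: a=2, p=5, q=2
  k=2: a=11, p=57, q=23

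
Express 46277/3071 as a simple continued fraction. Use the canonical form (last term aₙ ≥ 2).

[15; 14, 2, 17, 6]

46277 = 15*3071 + 212
3071 = 14*212 + 103
212 = 2*103 + 6
103 = 17*6 + 1
6 = 6*1 + 0  (stop)
So 46277/3071 = [15; 14, 2, 17, 6].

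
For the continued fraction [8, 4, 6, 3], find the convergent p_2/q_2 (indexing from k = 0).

Using pₖ = aₖpₖ₋₁ + pₖ₋₂, qₖ = aₖqₖ₋₁ + qₖ₋₂ (with p₋₁=1, p₋₂=0, q₋₁=0, q₋₂=1):
  k=0: a=8, p=8, q=1
  k=1: a=4, p=33, q=4
  k=2: a=6, p=206, q=25

206/25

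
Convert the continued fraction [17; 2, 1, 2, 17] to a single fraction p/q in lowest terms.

2415/139

Fold from the inside: start with 17/1.
  2 + 1/17 = 35/17
  1 + 17/35 = 52/35
  2 + 35/52 = 139/52
  17 + 52/139 = 2415/139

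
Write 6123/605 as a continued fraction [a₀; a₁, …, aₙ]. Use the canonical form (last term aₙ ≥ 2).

6123 = 10×605 + 73
605 = 8×73 + 21
73 = 3×21 + 10
21 = 2×10 + 1
10 = 10×1 + 0  (stop)
So 6123/605 = [10; 8, 3, 2, 10].

[10; 8, 3, 2, 10]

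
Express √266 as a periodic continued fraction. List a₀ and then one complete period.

[16; 3, 4, 3, 32]

a₀ = ⌊√266⌋ = 16.
With m₀=0, d₀=1 and mₖ₊₁ = dₖaₖ − mₖ, dₖ₊₁ = (n − mₖ₊₁²)/dₖ, aₖ₊₁ = ⌊(a₀+mₖ₊₁)/dₖ₊₁⌋:
  k=1: m=16, d=10, a=3
  k=2: m=14, d=7, a=4
  k=3: m=14, d=10, a=3
  k=4: m=16, d=1, a=32
d=1 and a=2a₀=32 at k=4, so the next step gives (m, d) = (16, 10) again — its k=1 value — and the period has length 4.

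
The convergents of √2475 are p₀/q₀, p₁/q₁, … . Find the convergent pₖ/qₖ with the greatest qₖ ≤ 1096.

19850/399

√2475 = [49; 1, 2, 1, 98, …] (period length 4).
Convergents:
  p_0/q_0 = 49/1
  p_1/q_1 = 50/1
  p_2/q_2 = 149/3
  p_3/q_3 = 199/4
  p_4/q_4 = 19651/395
  p_5/q_5 = 19850/399
  p_6/q_6 = 59351/1193
q_5 = 399 ≤ 1096 < 1193 = q_6, so the answer is 19850/399.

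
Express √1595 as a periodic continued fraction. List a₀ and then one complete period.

a₀ = ⌊√1595⌋ = 39.
With m₀=0, d₀=1 and mₖ₊₁ = dₖaₖ − mₖ, dₖ₊₁ = (n − mₖ₊₁²)/dₖ, aₖ₊₁ = ⌊(a₀+mₖ₊₁)/dₖ₊₁⌋:
  k=1: m=39, d=74, a=1
  k=2: m=35, d=5, a=14
  k=3: m=35, d=74, a=1
  k=4: m=39, d=1, a=78
d=1 and a=2a₀=78 at k=4, so the next step gives (m, d) = (39, 74) again — its k=1 value — and the period has length 4.

[39; 1, 14, 1, 78]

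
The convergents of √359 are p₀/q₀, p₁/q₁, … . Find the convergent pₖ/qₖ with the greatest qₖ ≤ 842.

13661/721

√359 = [18; 1, 17, 1, 36, …] (period length 4).
Convergents:
  p_0/q_0 = 18/1
  p_1/q_1 = 19/1
  p_2/q_2 = 341/18
  p_3/q_3 = 360/19
  p_4/q_4 = 13301/702
  p_5/q_5 = 13661/721
  p_6/q_6 = 245538/12959
q_5 = 721 ≤ 842 < 12959 = q_6, so the answer is 13661/721.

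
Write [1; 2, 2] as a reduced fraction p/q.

7/5

Fold from the inside: start with 2/1.
  2 + 1/2 = 5/2
  1 + 2/5 = 7/5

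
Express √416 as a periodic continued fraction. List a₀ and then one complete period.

a₀ = ⌊√416⌋ = 20.

[20; 2, 1, 1, 9, 1, 1, 2, 40]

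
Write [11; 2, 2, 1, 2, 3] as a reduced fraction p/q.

731/64

Fold from the inside: start with 3/1.
  2 + 1/3 = 7/3
  1 + 3/7 = 10/7
  2 + 7/10 = 27/10
  2 + 10/27 = 64/27
  11 + 27/64 = 731/64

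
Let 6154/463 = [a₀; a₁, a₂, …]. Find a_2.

2

6154 = 13·463 + 135   →  a_0 = 13
463 = 3·135 + 58   →  a_1 = 3
135 = 2·58 + 19   →  a_2 = 2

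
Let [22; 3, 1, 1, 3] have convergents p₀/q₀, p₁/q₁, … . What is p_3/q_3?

156/7

Using pₖ = aₖpₖ₋₁ + pₖ₋₂, qₖ = aₖqₖ₋₁ + qₖ₋₂ (with p₋₁=1, p₋₂=0, q₋₁=0, q₋₂=1):
  k=0: a=22, p=22, q=1
  k=1: a=3, p=67, q=3
  k=2: a=1, p=89, q=4
  k=3: a=1, p=156, q=7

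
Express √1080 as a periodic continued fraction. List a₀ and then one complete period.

a₀ = ⌊√1080⌋ = 32.
With m₀=0, d₀=1 and mₖ₊₁ = dₖaₖ − mₖ, dₖ₊₁ = (n − mₖ₊₁²)/dₖ, aₖ₊₁ = ⌊(a₀+mₖ₊₁)/dₖ₊₁⌋:
  k=1: m=32, d=56, a=1
  k=2: m=24, d=9, a=6
  k=3: m=30, d=20, a=3
  k=4: m=30, d=9, a=6
  k=5: m=24, d=56, a=1
  k=6: m=32, d=1, a=64
d=1 and a=2a₀=64 at k=6, so the next step gives (m, d) = (32, 56) again — its k=1 value — and the period has length 6.

[32; 1, 6, 3, 6, 1, 64]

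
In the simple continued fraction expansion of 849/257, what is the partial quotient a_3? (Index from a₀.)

849 = 3·257 + 78   →  a_0 = 3
257 = 3·78 + 23   →  a_1 = 3
78 = 3·23 + 9   →  a_2 = 3
23 = 2·9 + 5   →  a_3 = 2

2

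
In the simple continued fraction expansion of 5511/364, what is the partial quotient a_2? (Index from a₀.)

5511 = 15·364 + 51   →  a_0 = 15
364 = 7·51 + 7   →  a_1 = 7
51 = 7·7 + 2   →  a_2 = 7

7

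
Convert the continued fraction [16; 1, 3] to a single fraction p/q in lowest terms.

Fold from the inside: start with 3/1.
  1 + 1/3 = 4/3
  16 + 3/4 = 67/4

67/4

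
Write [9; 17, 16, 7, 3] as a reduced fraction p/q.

54868/6057

Fold from the inside: start with 3/1.
  7 + 1/3 = 22/3
  16 + 3/22 = 355/22
  17 + 22/355 = 6057/355
  9 + 355/6057 = 54868/6057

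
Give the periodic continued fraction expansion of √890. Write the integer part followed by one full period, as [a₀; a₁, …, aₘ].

[29; 1, 4, 1, 58]

a₀ = ⌊√890⌋ = 29.
With m₀=0, d₀=1 and mₖ₊₁ = dₖaₖ − mₖ, dₖ₊₁ = (n − mₖ₊₁²)/dₖ, aₖ₊₁ = ⌊(a₀+mₖ₊₁)/dₖ₊₁⌋:
  k=1: m=29, d=49, a=1
  k=2: m=20, d=10, a=4
  k=3: m=20, d=49, a=1
  k=4: m=29, d=1, a=58
d=1 and a=2a₀=58 at k=4, so the next step gives (m, d) = (29, 49) again — its k=1 value — and the period has length 4.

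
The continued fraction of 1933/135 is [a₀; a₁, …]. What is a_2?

1933 = 14·135 + 43   →  a_0 = 14
135 = 3·43 + 6   →  a_1 = 3
43 = 7·6 + 1   →  a_2 = 7

7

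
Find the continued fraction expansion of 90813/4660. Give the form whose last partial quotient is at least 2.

[19; 2, 19, 1, 15, 3, 2]

90813 = 19*4660 + 2273
4660 = 2*2273 + 114
2273 = 19*114 + 107
114 = 1*107 + 7
107 = 15*7 + 2
7 = 3*2 + 1
2 = 2*1 + 0  (stop)
So 90813/4660 = [19; 2, 19, 1, 15, 3, 2].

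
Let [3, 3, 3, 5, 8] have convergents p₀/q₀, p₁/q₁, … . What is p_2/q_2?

33/10

Using pₖ = aₖpₖ₋₁ + pₖ₋₂, qₖ = aₖqₖ₋₁ + qₖ₋₂ (with p₋₁=1, p₋₂=0, q₋₁=0, q₋₂=1):
  k=0: a=3, p=3, q=1
  k=1: a=3, p=10, q=3
  k=2: a=3, p=33, q=10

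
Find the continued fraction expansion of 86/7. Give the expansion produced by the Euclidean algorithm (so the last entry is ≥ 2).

86 = 12*7 + 2
7 = 3*2 + 1
2 = 2*1 + 0  (stop)
So 86/7 = [12; 3, 2].

[12; 3, 2]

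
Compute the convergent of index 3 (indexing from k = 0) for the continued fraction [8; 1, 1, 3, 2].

Using pₖ = aₖpₖ₋₁ + pₖ₋₂, qₖ = aₖqₖ₋₁ + qₖ₋₂ (with p₋₁=1, p₋₂=0, q₋₁=0, q₋₂=1):
  k=0: a=8, p=8, q=1
  k=1: a=1, p=9, q=1
  k=2: a=1, p=17, q=2
  k=3: a=3, p=60, q=7

60/7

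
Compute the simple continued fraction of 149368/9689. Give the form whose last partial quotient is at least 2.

[15; 2, 2, 2, 16, 16, 3]

149368 = 15·9689 + 4033
9689 = 2·4033 + 1623
4033 = 2·1623 + 787
1623 = 2·787 + 49
787 = 16·49 + 3
49 = 16·3 + 1
3 = 3·1 + 0  (stop)
So 149368/9689 = [15; 2, 2, 2, 16, 16, 3].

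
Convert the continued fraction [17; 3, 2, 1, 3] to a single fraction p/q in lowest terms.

640/37

Fold from the inside: start with 3/1.
  1 + 1/3 = 4/3
  2 + 3/4 = 11/4
  3 + 4/11 = 37/11
  17 + 11/37 = 640/37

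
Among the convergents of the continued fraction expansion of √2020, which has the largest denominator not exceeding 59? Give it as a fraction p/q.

809/18

√2020 = [44; 1, 16, 1, 88, …] (period length 4).
Convergents:
  p_0/q_0 = 44/1
  p_1/q_1 = 45/1
  p_2/q_2 = 764/17
  p_3/q_3 = 809/18
  p_4/q_4 = 71956/1601
q_3 = 18 ≤ 59 < 1601 = q_4, so the answer is 809/18.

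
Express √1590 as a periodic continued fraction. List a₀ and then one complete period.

[39; 1, 6, 1, 78]

a₀ = ⌊√1590⌋ = 39.
With m₀=0, d₀=1 and mₖ₊₁ = dₖaₖ − mₖ, dₖ₊₁ = (n − mₖ₊₁²)/dₖ, aₖ₊₁ = ⌊(a₀+mₖ₊₁)/dₖ₊₁⌋:
  k=1: m=39, d=69, a=1
  k=2: m=30, d=10, a=6
  k=3: m=30, d=69, a=1
  k=4: m=39, d=1, a=78
d=1 and a=2a₀=78 at k=4, so the next step gives (m, d) = (39, 69) again — its k=1 value — and the period has length 4.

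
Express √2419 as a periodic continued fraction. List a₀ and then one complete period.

[49; 5, 2, 5, 98]

a₀ = ⌊√2419⌋ = 49.
With m₀=0, d₀=1 and mₖ₊₁ = dₖaₖ − mₖ, dₖ₊₁ = (n − mₖ₊₁²)/dₖ, aₖ₊₁ = ⌊(a₀+mₖ₊₁)/dₖ₊₁⌋:
  k=1: m=49, d=18, a=5
  k=2: m=41, d=41, a=2
  k=3: m=41, d=18, a=5
  k=4: m=49, d=1, a=98
d=1 and a=2a₀=98 at k=4, so the next step gives (m, d) = (49, 18) again — its k=1 value — and the period has length 4.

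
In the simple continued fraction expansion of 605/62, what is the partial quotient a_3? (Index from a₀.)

7

605 = 9·62 + 47   →  a_0 = 9
62 = 1·47 + 15   →  a_1 = 1
47 = 3·15 + 2   →  a_2 = 3
15 = 7·2 + 1   →  a_3 = 7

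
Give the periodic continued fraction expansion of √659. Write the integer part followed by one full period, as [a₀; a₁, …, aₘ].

[25; 1, 2, 25, 2, 1, 50]

a₀ = ⌊√659⌋ = 25.
With m₀=0, d₀=1 and mₖ₊₁ = dₖaₖ − mₖ, dₖ₊₁ = (n − mₖ₊₁²)/dₖ, aₖ₊₁ = ⌊(a₀+mₖ₊₁)/dₖ₊₁⌋:
  k=1: m=25, d=34, a=1
  k=2: m=9, d=17, a=2
  k=3: m=25, d=2, a=25
  k=4: m=25, d=17, a=2
  k=5: m=9, d=34, a=1
  k=6: m=25, d=1, a=50
d=1 and a=2a₀=50 at k=6, so the next step gives (m, d) = (25, 34) again — its k=1 value — and the period has length 6.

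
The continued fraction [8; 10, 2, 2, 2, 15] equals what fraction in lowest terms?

15601/1927

Fold from the inside: start with 15/1.
  2 + 1/15 = 31/15
  2 + 15/31 = 77/31
  2 + 31/77 = 185/77
  10 + 77/185 = 1927/185
  8 + 185/1927 = 15601/1927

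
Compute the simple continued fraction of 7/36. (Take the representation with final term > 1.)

[0; 5, 7]

7 = 0×36 + 7
36 = 5×7 + 1
7 = 7×1 + 0  (stop)
So 7/36 = [0; 5, 7].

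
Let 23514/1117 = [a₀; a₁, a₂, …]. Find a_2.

23514 = 21·1117 + 57   →  a_0 = 21
1117 = 19·57 + 34   →  a_1 = 19
57 = 1·34 + 23   →  a_2 = 1

1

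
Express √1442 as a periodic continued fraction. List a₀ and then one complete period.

a₀ = ⌊√1442⌋ = 37.
With m₀=0, d₀=1 and mₖ₊₁ = dₖaₖ − mₖ, dₖ₊₁ = (n − mₖ₊₁²)/dₖ, aₖ₊₁ = ⌊(a₀+mₖ₊₁)/dₖ₊₁⌋:
  k=1: m=37, d=73, a=1
  k=2: m=36, d=2, a=36
  k=3: m=36, d=73, a=1
  k=4: m=37, d=1, a=74
d=1 and a=2a₀=74 at k=4, so the next step gives (m, d) = (37, 73) again — its k=1 value — and the period has length 4.

[37; 1, 36, 1, 74]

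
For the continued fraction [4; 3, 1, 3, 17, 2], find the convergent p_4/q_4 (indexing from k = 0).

1105/259

Using pₖ = aₖpₖ₋₁ + pₖ₋₂, qₖ = aₖqₖ₋₁ + qₖ₋₂ (with p₋₁=1, p₋₂=0, q₋₁=0, q₋₂=1):
  k=0: a=4, p=4, q=1
  k=1: a=3, p=13, q=3
  k=2: a=1, p=17, q=4
  k=3: a=3, p=64, q=15
  k=4: a=17, p=1105, q=259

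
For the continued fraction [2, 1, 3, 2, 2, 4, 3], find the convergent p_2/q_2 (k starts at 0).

11/4

Using pₖ = aₖpₖ₋₁ + pₖ₋₂, qₖ = aₖqₖ₋₁ + qₖ₋₂ (with p₋₁=1, p₋₂=0, q₋₁=0, q₋₂=1):
  k=0: a=2, p=2, q=1
  k=1: a=1, p=3, q=1
  k=2: a=3, p=11, q=4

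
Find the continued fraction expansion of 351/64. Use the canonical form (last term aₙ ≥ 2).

[5; 2, 15, 2]

351 = 5×64 + 31
64 = 2×31 + 2
31 = 15×2 + 1
2 = 2×1 + 0  (stop)
So 351/64 = [5; 2, 15, 2].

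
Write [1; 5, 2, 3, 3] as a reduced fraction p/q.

Using pₖ = aₖpₖ₋₁ + pₖ₋₂ and qₖ = aₖqₖ₋₁ + qₖ₋₂:
  k=0: a=1, p=1, q=1
  k=1: a=5, p=6, q=5
  k=2: a=2, p=13, q=11
  k=3: a=3, p=45, q=38
  k=4: a=3, p=148, q=125

148/125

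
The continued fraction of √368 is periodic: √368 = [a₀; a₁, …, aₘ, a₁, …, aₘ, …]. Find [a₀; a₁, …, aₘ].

a₀ = ⌊√368⌋ = 19.

[19; 5, 2, 5, 38]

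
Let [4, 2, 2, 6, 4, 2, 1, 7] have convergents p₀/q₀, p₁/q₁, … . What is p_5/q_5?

Using pₖ = aₖpₖ₋₁ + pₖ₋₂, qₖ = aₖqₖ₋₁ + qₖ₋₂ (with p₋₁=1, p₋₂=0, q₋₁=0, q₋₂=1):
  k=0: a=4, p=4, q=1
  k=1: a=2, p=9, q=2
  k=2: a=2, p=22, q=5
  k=3: a=6, p=141, q=32
  k=4: a=4, p=586, q=133
  k=5: a=2, p=1313, q=298

1313/298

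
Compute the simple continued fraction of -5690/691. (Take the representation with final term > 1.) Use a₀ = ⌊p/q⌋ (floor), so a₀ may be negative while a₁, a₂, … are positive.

-5690 = -9×691 + 529
691 = 1×529 + 162
529 = 3×162 + 43
162 = 3×43 + 33
43 = 1×33 + 10
33 = 3×10 + 3
10 = 3×3 + 1
3 = 3×1 + 0  (stop)
So -5690/691 = [-9; 1, 3, 3, 1, 3, 3, 3].

[-9; 1, 3, 3, 1, 3, 3, 3]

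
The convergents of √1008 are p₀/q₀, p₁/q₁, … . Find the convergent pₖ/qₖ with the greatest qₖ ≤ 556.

8096/255

√1008 = [31; 1, 2, 1, 62, …] (period length 4).
Convergents:
  p_0/q_0 = 31/1
  p_1/q_1 = 32/1
  p_2/q_2 = 95/3
  p_3/q_3 = 127/4
  p_4/q_4 = 7969/251
  p_5/q_5 = 8096/255
  p_6/q_6 = 24161/761
q_5 = 255 ≤ 556 < 761 = q_6, so the answer is 8096/255.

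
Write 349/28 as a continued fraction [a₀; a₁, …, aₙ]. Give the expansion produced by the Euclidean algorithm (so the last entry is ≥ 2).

[12; 2, 6, 2]

349 = 12×28 + 13
28 = 2×13 + 2
13 = 6×2 + 1
2 = 2×1 + 0  (stop)
So 349/28 = [12; 2, 6, 2].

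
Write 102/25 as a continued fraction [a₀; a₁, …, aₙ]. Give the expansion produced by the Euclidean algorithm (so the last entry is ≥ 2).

[4; 12, 2]

102 = 4*25 + 2
25 = 12*2 + 1
2 = 2*1 + 0  (stop)
So 102/25 = [4; 12, 2].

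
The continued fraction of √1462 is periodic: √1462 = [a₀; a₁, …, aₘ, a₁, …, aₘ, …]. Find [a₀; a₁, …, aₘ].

a₀ = ⌊√1462⌋ = 38.

[38; 4, 4, 4, 76]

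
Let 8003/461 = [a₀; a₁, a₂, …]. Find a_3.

8003 = 17·461 + 166   →  a_0 = 17
461 = 2·166 + 129   →  a_1 = 2
166 = 1·129 + 37   →  a_2 = 1
129 = 3·37 + 18   →  a_3 = 3

3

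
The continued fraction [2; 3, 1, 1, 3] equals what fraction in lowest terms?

Fold from the inside: start with 3/1.
  1 + 1/3 = 4/3
  1 + 3/4 = 7/4
  3 + 4/7 = 25/7
  2 + 7/25 = 57/25

57/25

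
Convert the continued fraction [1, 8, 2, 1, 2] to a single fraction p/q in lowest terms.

75/67

Using pₖ = aₖpₖ₋₁ + pₖ₋₂ and qₖ = aₖqₖ₋₁ + qₖ₋₂:
  k=0: a=1, p=1, q=1
  k=1: a=8, p=9, q=8
  k=2: a=2, p=19, q=17
  k=3: a=1, p=28, q=25
  k=4: a=2, p=75, q=67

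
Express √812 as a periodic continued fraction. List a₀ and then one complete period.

[28; 2, 56]

a₀ = ⌊√812⌋ = 28.
With m₀=0, d₀=1 and mₖ₊₁ = dₖaₖ − mₖ, dₖ₊₁ = (n − mₖ₊₁²)/dₖ, aₖ₊₁ = ⌊(a₀+mₖ₊₁)/dₖ₊₁⌋:
  k=1: m=28, d=28, a=2
  k=2: m=28, d=1, a=56
d=1 and a=2a₀=56 at k=2, so the next step gives (m, d) = (28, 28) again — its k=1 value — and the period has length 2.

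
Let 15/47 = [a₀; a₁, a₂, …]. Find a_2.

15 = 0·47 + 15   →  a_0 = 0
47 = 3·15 + 2   →  a_1 = 3
15 = 7·2 + 1   →  a_2 = 7

7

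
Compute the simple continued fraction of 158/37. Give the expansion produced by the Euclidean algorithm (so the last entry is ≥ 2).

[4; 3, 1, 2, 3]

158 = 4·37 + 10
37 = 3·10 + 7
10 = 1·7 + 3
7 = 2·3 + 1
3 = 3·1 + 0  (stop)
So 158/37 = [4; 3, 1, 2, 3].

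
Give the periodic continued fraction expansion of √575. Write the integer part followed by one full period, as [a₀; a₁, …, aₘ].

[23; 1, 46]

a₀ = ⌊√575⌋ = 23.
With m₀=0, d₀=1 and mₖ₊₁ = dₖaₖ − mₖ, dₖ₊₁ = (n − mₖ₊₁²)/dₖ, aₖ₊₁ = ⌊(a₀+mₖ₊₁)/dₖ₊₁⌋:
  k=1: m=23, d=46, a=1
  k=2: m=23, d=1, a=46
d=1 and a=2a₀=46 at k=2, so the next step gives (m, d) = (23, 46) again — its k=1 value — and the period has length 2.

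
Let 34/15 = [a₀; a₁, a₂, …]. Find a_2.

34 = 2·15 + 4   →  a_0 = 2
15 = 3·4 + 3   →  a_1 = 3
4 = 1·3 + 1   →  a_2 = 1

1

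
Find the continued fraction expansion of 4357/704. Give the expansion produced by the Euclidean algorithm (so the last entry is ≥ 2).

[6; 5, 3, 2, 2, 3, 2]

4357 = 6*704 + 133
704 = 5*133 + 39
133 = 3*39 + 16
39 = 2*16 + 7
16 = 2*7 + 2
7 = 3*2 + 1
2 = 2*1 + 0  (stop)
So 4357/704 = [6; 5, 3, 2, 2, 3, 2].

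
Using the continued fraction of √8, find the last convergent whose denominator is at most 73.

√8 = [2; 1, 4, …] (period length 2).
Convergents:
  p_0/q_0 = 2/1
  p_1/q_1 = 3/1
  p_2/q_2 = 14/5
  p_3/q_3 = 17/6
  p_4/q_4 = 82/29
  p_5/q_5 = 99/35
  p_6/q_6 = 478/169
q_5 = 35 ≤ 73 < 169 = q_6, so the answer is 99/35.

99/35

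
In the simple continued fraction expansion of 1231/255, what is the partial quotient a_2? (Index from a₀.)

4

1231 = 4·255 + 211   →  a_0 = 4
255 = 1·211 + 44   →  a_1 = 1
211 = 4·44 + 35   →  a_2 = 4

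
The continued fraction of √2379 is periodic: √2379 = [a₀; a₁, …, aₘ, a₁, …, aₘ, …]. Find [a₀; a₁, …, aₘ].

a₀ = ⌊√2379⌋ = 48.
With m₀=0, d₀=1 and mₖ₊₁ = dₖaₖ − mₖ, dₖ₊₁ = (n − mₖ₊₁²)/dₖ, aₖ₊₁ = ⌊(a₀+mₖ₊₁)/dₖ₊₁⌋:
  k=1: m=48, d=75, a=1
  k=2: m=27, d=22, a=3
  k=3: m=39, d=39, a=2
  k=4: m=39, d=22, a=3
  k=5: m=27, d=75, a=1
  k=6: m=48, d=1, a=96
d=1 and a=2a₀=96 at k=6, so the next step gives (m, d) = (48, 75) again — its k=1 value — and the period has length 6.

[48; 1, 3, 2, 3, 1, 96]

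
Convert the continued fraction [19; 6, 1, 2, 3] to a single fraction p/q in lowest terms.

Fold from the inside: start with 3/1.
  2 + 1/3 = 7/3
  1 + 3/7 = 10/7
  6 + 7/10 = 67/10
  19 + 10/67 = 1283/67

1283/67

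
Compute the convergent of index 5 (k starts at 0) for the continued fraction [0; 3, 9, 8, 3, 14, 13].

3265/10153

Using pₖ = aₖpₖ₋₁ + pₖ₋₂, qₖ = aₖqₖ₋₁ + qₖ₋₂ (with p₋₁=1, p₋₂=0, q₋₁=0, q₋₂=1):
  k=0: a=0, p=0, q=1
  k=1: a=3, p=1, q=3
  k=2: a=9, p=9, q=28
  k=3: a=8, p=73, q=227
  k=4: a=3, p=228, q=709
  k=5: a=14, p=3265, q=10153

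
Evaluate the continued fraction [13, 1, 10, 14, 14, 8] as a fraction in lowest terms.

244852/17603

Fold from the inside: start with 8/1.
  14 + 1/8 = 113/8
  14 + 8/113 = 1590/113
  10 + 113/1590 = 16013/1590
  1 + 1590/16013 = 17603/16013
  13 + 16013/17603 = 244852/17603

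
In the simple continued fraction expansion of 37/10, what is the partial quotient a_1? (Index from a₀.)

37 = 3·10 + 7   →  a_0 = 3
10 = 1·7 + 3   →  a_1 = 1

1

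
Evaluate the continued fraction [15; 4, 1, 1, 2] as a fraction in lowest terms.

Using pₖ = aₖpₖ₋₁ + pₖ₋₂ and qₖ = aₖqₖ₋₁ + qₖ₋₂:
  k=0: a=15, p=15, q=1
  k=1: a=4, p=61, q=4
  k=2: a=1, p=76, q=5
  k=3: a=1, p=137, q=9
  k=4: a=2, p=350, q=23

350/23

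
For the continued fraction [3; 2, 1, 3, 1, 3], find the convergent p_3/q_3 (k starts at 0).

Using pₖ = aₖpₖ₋₁ + pₖ₋₂, qₖ = aₖqₖ₋₁ + qₖ₋₂ (with p₋₁=1, p₋₂=0, q₋₁=0, q₋₂=1):
  k=0: a=3, p=3, q=1
  k=1: a=2, p=7, q=2
  k=2: a=1, p=10, q=3
  k=3: a=3, p=37, q=11

37/11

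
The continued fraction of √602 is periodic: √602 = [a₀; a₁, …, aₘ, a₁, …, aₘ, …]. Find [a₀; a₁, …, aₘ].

[24; 1, 1, 6, 1, 1, 48]

a₀ = ⌊√602⌋ = 24.
With m₀=0, d₀=1 and mₖ₊₁ = dₖaₖ − mₖ, dₖ₊₁ = (n − mₖ₊₁²)/dₖ, aₖ₊₁ = ⌊(a₀+mₖ₊₁)/dₖ₊₁⌋:
  k=1: m=24, d=26, a=1
  k=2: m=2, d=23, a=1
  k=3: m=21, d=7, a=6
  k=4: m=21, d=23, a=1
  k=5: m=2, d=26, a=1
  k=6: m=24, d=1, a=48
d=1 and a=2a₀=48 at k=6, so the next step gives (m, d) = (24, 26) again — its k=1 value — and the period has length 6.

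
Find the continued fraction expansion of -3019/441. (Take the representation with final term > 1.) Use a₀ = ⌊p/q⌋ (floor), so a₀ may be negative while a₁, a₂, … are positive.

[-7; 6, 2, 16, 2]

-3019 = -7*441 + 68
441 = 6*68 + 33
68 = 2*33 + 2
33 = 16*2 + 1
2 = 2*1 + 0  (stop)
So -3019/441 = [-7; 6, 2, 16, 2].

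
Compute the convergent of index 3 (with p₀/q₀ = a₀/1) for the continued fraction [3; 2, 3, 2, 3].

Using pₖ = aₖpₖ₋₁ + pₖ₋₂, qₖ = aₖqₖ₋₁ + qₖ₋₂ (with p₋₁=1, p₋₂=0, q₋₁=0, q₋₂=1):
  k=0: a=3, p=3, q=1
  k=1: a=2, p=7, q=2
  k=2: a=3, p=24, q=7
  k=3: a=2, p=55, q=16

55/16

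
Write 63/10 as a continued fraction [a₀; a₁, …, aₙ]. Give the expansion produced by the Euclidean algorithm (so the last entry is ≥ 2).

63 = 6·10 + 3
10 = 3·3 + 1
3 = 3·1 + 0  (stop)
So 63/10 = [6; 3, 3].

[6; 3, 3]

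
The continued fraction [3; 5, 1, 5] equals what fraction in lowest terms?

111/35

Fold from the inside: start with 5/1.
  1 + 1/5 = 6/5
  5 + 5/6 = 35/6
  3 + 6/35 = 111/35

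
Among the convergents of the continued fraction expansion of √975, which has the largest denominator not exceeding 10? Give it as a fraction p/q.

√975 = [31; 4, 2, 4, 62, …] (period length 4).
Convergents:
  p_0/q_0 = 31/1
  p_1/q_1 = 125/4
  p_2/q_2 = 281/9
  p_3/q_3 = 1249/40
q_2 = 9 ≤ 10 < 40 = q_3, so the answer is 281/9.

281/9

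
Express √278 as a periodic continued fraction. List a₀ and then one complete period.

[16; 1, 2, 16, 2, 1, 32]

a₀ = ⌊√278⌋ = 16.
With m₀=0, d₀=1 and mₖ₊₁ = dₖaₖ − mₖ, dₖ₊₁ = (n − mₖ₊₁²)/dₖ, aₖ₊₁ = ⌊(a₀+mₖ₊₁)/dₖ₊₁⌋:
  k=1: m=16, d=22, a=1
  k=2: m=6, d=11, a=2
  k=3: m=16, d=2, a=16
  k=4: m=16, d=11, a=2
  k=5: m=6, d=22, a=1
  k=6: m=16, d=1, a=32
d=1 and a=2a₀=32 at k=6, so the next step gives (m, d) = (16, 22) again — its k=1 value — and the period has length 6.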